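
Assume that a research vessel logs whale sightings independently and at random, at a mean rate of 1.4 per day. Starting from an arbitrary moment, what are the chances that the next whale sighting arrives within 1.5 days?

Inter-arrival times are exponential with rate λ = 1.4 per day.
P(T ≤ 1.5) = 1 − e^(−λt) = 1 − e^(−1.4 × 1.5) = 1 − e^(−2.1) ≈ 0.8775.

0.8775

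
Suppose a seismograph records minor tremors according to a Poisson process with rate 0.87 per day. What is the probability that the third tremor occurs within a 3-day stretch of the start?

0.4841

Over the interval, μ = 0.87 × 3 = 2.61 (a 3-day stretch = 3 days).
The third arrival falls in the interval iff at least 3 events occur there: P(S_3 ≤ t) = P(N ≥ 3) = 1 − P(N ≤ 2) ≈ 0.4841.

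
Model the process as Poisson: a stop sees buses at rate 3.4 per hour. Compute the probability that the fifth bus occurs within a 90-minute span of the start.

0.5769

Over the interval, μ = 3.4 × 1.5 = 5.1 (a 90-minute span = 1.5 hours).
The fifth arrival falls in the interval iff at least 5 events occur there: P(S_5 ≤ t) = P(N ≥ 5) = 1 − P(N ≤ 4) ≈ 0.5769.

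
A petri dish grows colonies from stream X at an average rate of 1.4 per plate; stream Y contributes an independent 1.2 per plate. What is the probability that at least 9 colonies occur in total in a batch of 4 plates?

0.7104

Independent Poisson processes superpose: combined rate λ = 1.4 + 1.2 = 2.6 per plate.
Over the interval, μ = 2.6 × 4 = 10.4 (a batch of 4 plates = 4 plates).
P(N ≥ 9) = 1 − P(N ≤ 8) ≈ 0.7104.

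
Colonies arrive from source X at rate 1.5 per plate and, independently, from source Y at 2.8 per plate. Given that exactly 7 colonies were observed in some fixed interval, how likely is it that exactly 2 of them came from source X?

0.2992

Given the total, each event is independently from source X with probability p = λ_X/(λ_X+λ_Y) = 1.5/4.3 ≈ 0.3488.
So K ~ Binomial(7, 1.5/4.3): P(K = 2) = C(7,2) · (1.5/4.3)^2 · (2.8/4.3)^5 ≈ 0.2992.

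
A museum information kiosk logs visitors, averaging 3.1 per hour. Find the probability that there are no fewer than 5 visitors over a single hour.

0.2018

With mean μ = 3.1 per hour,
P(N ≥ 5) = 1 − P(N ≤ 4) = 1 − Σ_{j=0}^{4} e^(−μ) μ^j/j! ≈ 0.2018.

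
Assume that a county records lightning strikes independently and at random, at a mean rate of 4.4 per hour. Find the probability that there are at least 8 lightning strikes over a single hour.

0.0786

With mean μ = 4.4 per hour,
P(N ≥ 8) = 1 − P(N ≤ 7) = 1 − Σ_{j=0}^{7} e^(−μ) μ^j/j! ≈ 0.0786.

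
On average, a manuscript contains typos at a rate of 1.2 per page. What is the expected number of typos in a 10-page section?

E[N] = λt = 1.2 × 10 = 12 (a 10-page section = 10 pages).

12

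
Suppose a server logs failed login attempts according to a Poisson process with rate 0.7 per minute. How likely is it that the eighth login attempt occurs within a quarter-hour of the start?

0.8215

Over the interval, μ = 0.7 × 15 = 10.5 (a quarter-hour = 15 minutes).
The eighth arrival falls in the interval iff at least 8 events occur there: P(S_8 ≤ t) = P(N ≥ 8) = 1 − P(N ≤ 7) ≈ 0.8215.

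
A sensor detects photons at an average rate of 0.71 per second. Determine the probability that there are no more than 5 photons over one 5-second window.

Over the interval, μ = 0.71 × 5 = 3.55 (a 5-second window = 5 seconds).
P(N ≤ 5) = Σ_{j=0}^{5} e^(−μ) μ^j/j! ≈ 0.8509.

0.8509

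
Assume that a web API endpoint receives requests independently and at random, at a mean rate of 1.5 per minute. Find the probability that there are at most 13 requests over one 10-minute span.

0.3632

Over the interval, μ = 1.5 × 10 = 15 (a 10-minute span = 10 minutes).
P(N ≤ 13) = Σ_{j=0}^{13} e^(−μ) μ^j/j! ≈ 0.3632.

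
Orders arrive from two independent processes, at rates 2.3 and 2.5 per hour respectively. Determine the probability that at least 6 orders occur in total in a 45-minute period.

0.1559

Independent Poisson processes superpose: combined rate λ = 2.3 + 2.5 = 4.8 per hour.
Over the interval, μ = 4.8 × 0.75 = 3.6 (a 45-minute period = 0.75 hours).
P(N ≥ 6) = 1 − P(N ≤ 5) ≈ 0.1559.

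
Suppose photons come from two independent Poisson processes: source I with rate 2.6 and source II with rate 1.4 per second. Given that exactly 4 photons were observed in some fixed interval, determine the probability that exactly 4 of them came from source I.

0.1785

Given the total, each event is independently from source I with probability p = λ_I/(λ_I+λ_II) = 2.6/4 = 0.6500.
So K ~ Binomial(4, 2.6/4): P(K = 4) = C(4,4) · (2.6/4)^4 · (1.4/4)^0 ≈ 0.1785.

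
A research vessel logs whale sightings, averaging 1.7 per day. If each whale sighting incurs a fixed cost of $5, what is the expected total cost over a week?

E[N] = 1.7 × 7 = 11.9 (a week = 7 days); E[cost] = 11.9 × $5 = $59.5.

$59.5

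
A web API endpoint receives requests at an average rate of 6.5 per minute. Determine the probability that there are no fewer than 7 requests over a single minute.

With mean μ = 6.5 per minute,
P(N ≥ 7) = 1 − P(N ≤ 6) = 1 − Σ_{j=0}^{6} e^(−μ) μ^j/j! ≈ 0.4735.

0.4735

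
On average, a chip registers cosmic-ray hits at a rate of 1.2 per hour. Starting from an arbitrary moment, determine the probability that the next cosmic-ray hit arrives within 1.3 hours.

Inter-arrival times are exponential with rate λ = 1.2 per hour.
P(T ≤ 1.3) = 1 − e^(−λt) = 1 − e^(−1.2 × 1.3) = 1 − e^(−1.56) ≈ 0.7899.

0.7899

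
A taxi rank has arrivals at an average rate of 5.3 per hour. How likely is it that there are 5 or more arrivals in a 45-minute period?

0.3663

Over the interval, μ = 5.3 × 0.75 = 3.975 (a 45-minute period = 0.75 hours).
P(N ≥ 5) = 1 − P(N ≤ 4) = 1 − Σ_{j=0}^{4} e^(−μ) μ^j/j! ≈ 0.3663.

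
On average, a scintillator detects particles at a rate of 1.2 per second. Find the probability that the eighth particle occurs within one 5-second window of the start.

0.2560

Over the interval, μ = 1.2 × 5 = 6 (a 5-second window = 5 seconds).
The eighth arrival falls in the interval iff at least 8 events occur there: P(S_8 ≤ t) = P(N ≥ 8) = 1 − P(N ≤ 7) ≈ 0.2560.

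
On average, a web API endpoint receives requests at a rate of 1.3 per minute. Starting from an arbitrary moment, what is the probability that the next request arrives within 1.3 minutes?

0.8155

Inter-arrival times are exponential with rate λ = 1.3 per minute.
P(T ≤ 1.3) = 1 − e^(−λt) = 1 − e^(−1.3 × 1.3) = 1 − e^(−1.69) ≈ 0.8155.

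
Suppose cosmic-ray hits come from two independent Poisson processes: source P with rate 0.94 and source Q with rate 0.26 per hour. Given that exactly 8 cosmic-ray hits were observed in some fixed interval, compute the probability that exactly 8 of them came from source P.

0.1418

Given the total, each event is independently from source P with probability p = λ_P/(λ_P+λ_Q) = 0.94/1.2 ≈ 0.7833.
So K ~ Binomial(8, 0.94/1.2): P(K = 8) = C(8,8) · (0.94/1.2)^8 · (0.26/1.2)^0 ≈ 0.1418.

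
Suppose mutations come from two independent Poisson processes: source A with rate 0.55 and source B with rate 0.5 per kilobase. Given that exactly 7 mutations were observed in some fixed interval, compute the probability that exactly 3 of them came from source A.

Given the total, each event is independently from source A with probability p = λ_A/(λ_A+λ_B) = 0.55/1.05 ≈ 0.5238.
So K ~ Binomial(7, 0.55/1.05): P(K = 3) = C(7,3) · (0.55/1.05)^3 · (0.5/1.05)^4 ≈ 0.2586.

0.2586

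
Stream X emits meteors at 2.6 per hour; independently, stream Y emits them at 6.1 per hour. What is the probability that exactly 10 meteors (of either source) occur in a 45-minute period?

0.0565

Independent Poisson processes superpose: combined rate λ = 2.6 + 6.1 = 8.7 per hour.
Over the interval, μ = 8.7 × 0.75 = 6.525 (a 45-minute period = 0.75 hours).
P(N = 10) = e^(−6.525) · 6.525^10/10! ≈ 0.0565.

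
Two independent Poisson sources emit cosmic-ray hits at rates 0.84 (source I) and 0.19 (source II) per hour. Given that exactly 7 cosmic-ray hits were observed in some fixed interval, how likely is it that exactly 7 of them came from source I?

0.2399

Given the total, each event is independently from source I with probability p = λ_I/(λ_I+λ_II) = 0.84/1.03 ≈ 0.8155.
So K ~ Binomial(7, 0.84/1.03): P(K = 7) = C(7,7) · (0.84/1.03)^7 · (0.19/1.03)^0 ≈ 0.2399.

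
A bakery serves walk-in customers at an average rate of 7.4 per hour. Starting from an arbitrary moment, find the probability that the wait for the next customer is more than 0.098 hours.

0.4842

The wait for the next event is exponential with rate λ = 7.4 per hour.
P(T > 0.098) = e^(−λt) = e^(−7.4 × 0.098) = e^(−0.7252) ≈ 0.4842.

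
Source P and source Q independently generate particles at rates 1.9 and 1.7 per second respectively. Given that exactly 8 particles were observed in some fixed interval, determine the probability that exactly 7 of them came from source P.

Given the total, each event is independently from source P with probability p = λ_P/(λ_P+λ_Q) = 1.9/3.6 ≈ 0.5278.
So K ~ Binomial(8, 1.9/3.6): P(K = 7) = C(8,7) · (1.9/3.6)^7 · (1.7/3.6)^1 ≈ 0.0431.

0.0431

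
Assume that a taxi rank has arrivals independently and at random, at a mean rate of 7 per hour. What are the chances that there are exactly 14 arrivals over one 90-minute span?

0.0625

Over the interval, μ = 7 × 1.5 = 10.5 (a 90-minute span = 1.5 hours).
P(N = 14) = e^(−μ) μ^14/14! = e^(−10.5) · 10.5^14/87178291200 ≈ 0.0625.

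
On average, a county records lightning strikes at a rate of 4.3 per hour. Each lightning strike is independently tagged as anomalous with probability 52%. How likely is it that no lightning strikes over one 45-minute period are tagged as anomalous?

0.1869

Thinning: the lightning strikes that are tagged as anomalous themselves form a Poisson process with rate 0.52 × 4.3 = 2.236 per hour.
Over the interval, μ = 2.236 × 0.75 = 1.677 (a 45-minute period = 0.75 hours).
P(N = 0) = e^(−1.677) · 1.677^0/0! ≈ 0.1869.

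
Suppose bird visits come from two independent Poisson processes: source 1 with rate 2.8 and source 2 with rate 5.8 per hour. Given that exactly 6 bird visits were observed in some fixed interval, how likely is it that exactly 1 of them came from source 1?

0.2726

Given the total, each event is independently from source 1 with probability p = λ_1/(λ_1+λ_2) = 2.8/8.6 ≈ 0.3256.
So K ~ Binomial(6, 2.8/8.6): P(K = 1) = C(6,1) · (2.8/8.6)^1 · (5.8/8.6)^5 ≈ 0.2726.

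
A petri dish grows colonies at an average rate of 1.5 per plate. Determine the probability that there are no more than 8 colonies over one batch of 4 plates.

0.8472

Over the interval, μ = 1.5 × 4 = 6 (a batch of 4 plates = 4 plates).
P(N ≤ 8) = Σ_{j=0}^{8} e^(−μ) μ^j/j! ≈ 0.8472.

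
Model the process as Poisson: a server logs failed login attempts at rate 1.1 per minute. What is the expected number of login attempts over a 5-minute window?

5.5

E[N] = λt = 1.1 × 5 = 5.5 (a 5-minute window = 5 minutes).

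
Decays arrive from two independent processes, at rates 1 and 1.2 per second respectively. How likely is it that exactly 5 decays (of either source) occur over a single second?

0.0476

Independent Poisson processes superpose: combined rate λ = 1 + 1.2 = 2.2 per second.
So μ = 2.2.
P(N = 5) = e^(−2.2) · 2.2^5/5! ≈ 0.0476.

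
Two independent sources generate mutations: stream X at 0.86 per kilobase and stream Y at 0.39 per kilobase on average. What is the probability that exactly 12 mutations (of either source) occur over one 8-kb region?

Independent Poisson processes superpose: combined rate λ = 0.86 + 0.39 = 1.25 per kilobase.
Over the interval, μ = 1.25 × 8 = 10 (an 8-kb region = 8 kilobases).
P(N = 12) = e^(−10) · 10^12/12! ≈ 0.0948.

0.0948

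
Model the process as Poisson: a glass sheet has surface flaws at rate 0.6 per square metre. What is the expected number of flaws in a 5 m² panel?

3

E[N] = λt = 0.6 × 5 = 3 (a 5 m² panel = 5 square metres).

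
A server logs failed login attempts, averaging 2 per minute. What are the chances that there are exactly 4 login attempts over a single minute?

0.0902

With mean μ = 2 per minute,
P(N = 4) = e^(−μ) μ^4/4! = e^(−2) · 2^4/24 ≈ 0.0902.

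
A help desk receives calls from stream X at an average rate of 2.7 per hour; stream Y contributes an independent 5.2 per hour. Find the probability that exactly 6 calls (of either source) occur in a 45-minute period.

Independent Poisson processes superpose: combined rate λ = 2.7 + 5.2 = 7.9 per hour.
Over the interval, μ = 7.9 × 0.75 = 5.925 (a 45-minute period = 0.75 hours).
P(N = 6) = e^(−5.925) · 5.925^6/6! ≈ 0.1605.

0.1605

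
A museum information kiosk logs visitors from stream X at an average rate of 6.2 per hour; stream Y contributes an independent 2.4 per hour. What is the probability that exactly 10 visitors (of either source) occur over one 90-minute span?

Independent Poisson processes superpose: combined rate λ = 6.2 + 2.4 = 8.6 per hour.
Over the interval, μ = 8.6 × 1.5 = 12.9 (a 90-minute span = 1.5 hours).
P(N = 10) = e^(−12.9) · 12.9^10/10! ≈ 0.0878.

0.0878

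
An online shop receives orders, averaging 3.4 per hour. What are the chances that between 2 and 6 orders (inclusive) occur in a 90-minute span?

0.7102

Over the interval, μ = 3.4 × 1.5 = 5.1 (a 90-minute span = 1.5 hours).
P(2 ≤ N ≤ 6) = Σ_{j=2}^{6} e^(−5.1) · 5.1^j/j! ≈ 0.7102.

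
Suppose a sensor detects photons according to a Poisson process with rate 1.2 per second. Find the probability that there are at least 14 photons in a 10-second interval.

0.3185

Over the interval, μ = 1.2 × 10 = 12 (a 10-second interval = 10 seconds).
P(N ≥ 14) = 1 − P(N ≤ 13) = 1 − Σ_{j=0}^{13} e^(−μ) μ^j/j! ≈ 0.3185.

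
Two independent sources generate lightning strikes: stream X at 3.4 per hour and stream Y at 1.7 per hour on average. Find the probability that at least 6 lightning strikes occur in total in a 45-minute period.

Independent Poisson processes superpose: combined rate λ = 3.4 + 1.7 = 5.1 per hour.
Over the interval, μ = 5.1 × 0.75 = 3.825 (a 45-minute period = 0.75 hours).
P(N ≥ 6) = 1 − P(N ≤ 5) ≈ 0.1882.

0.1882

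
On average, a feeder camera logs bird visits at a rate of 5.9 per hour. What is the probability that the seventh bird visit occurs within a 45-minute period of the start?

Over the interval, μ = 5.9 × 0.75 = 4.425 (a 45-minute period = 0.75 hours).
The seventh arrival falls in the interval iff at least 7 events occur there: P(S_7 ≤ t) = P(N ≥ 7) = 1 − P(N ≤ 6) ≈ 0.1595.

0.1595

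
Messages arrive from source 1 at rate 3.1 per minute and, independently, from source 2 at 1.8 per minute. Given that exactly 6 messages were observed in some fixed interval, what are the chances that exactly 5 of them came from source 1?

0.2234

Given the total, each event is independently from source 1 with probability p = λ_1/(λ_1+λ_2) = 3.1/4.9 ≈ 0.6327.
So K ~ Binomial(6, 3.1/4.9): P(K = 5) = C(6,5) · (3.1/4.9)^5 · (1.8/4.9)^1 ≈ 0.2234.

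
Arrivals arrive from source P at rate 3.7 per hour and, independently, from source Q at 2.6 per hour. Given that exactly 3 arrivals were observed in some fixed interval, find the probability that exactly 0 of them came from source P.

Given the total, each event is independently from source P with probability p = λ_P/(λ_P+λ_Q) = 3.7/6.3 ≈ 0.5873.
So K ~ Binomial(3, 3.7/6.3): P(K = 0) = C(3,0) · (3.7/6.3)^0 · (2.6/6.3)^3 ≈ 0.0703.

0.0703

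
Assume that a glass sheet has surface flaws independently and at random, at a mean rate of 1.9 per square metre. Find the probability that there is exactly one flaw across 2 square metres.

0.0850

Over the interval, μ = 1.9 × 2 = 3.8 (2 square metres).
P(N = 1) = e^(−μ) μ^1/1! = e^(−3.8) · 3.8^1/1 ≈ 0.0850.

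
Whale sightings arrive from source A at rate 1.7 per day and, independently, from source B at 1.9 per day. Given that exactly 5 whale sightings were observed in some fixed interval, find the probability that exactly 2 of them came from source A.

0.3278

Given the total, each event is independently from source A with probability p = λ_A/(λ_A+λ_B) = 1.7/3.6 ≈ 0.4722.
So K ~ Binomial(5, 1.7/3.6): P(K = 2) = C(5,2) · (1.7/3.6)^2 · (1.9/3.6)^3 ≈ 0.3278.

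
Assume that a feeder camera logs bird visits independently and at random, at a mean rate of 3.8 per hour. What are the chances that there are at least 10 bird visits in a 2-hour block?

Over the interval, μ = 3.8 × 2 = 7.6 (a 2-hour block = 2 hours).
P(N ≥ 10) = 1 − P(N ≤ 9) = 1 − Σ_{j=0}^{9} e^(−μ) μ^j/j! ≈ 0.2351.

0.2351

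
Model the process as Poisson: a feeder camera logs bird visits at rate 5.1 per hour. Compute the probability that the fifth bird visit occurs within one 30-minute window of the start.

0.1156

Over the interval, μ = 5.1 × 0.5 = 2.55 (a 30-minute window = 0.5 hours).
The fifth arrival falls in the interval iff at least 5 events occur there: P(S_5 ≤ t) = P(N ≥ 5) = 1 − P(N ≤ 4) ≈ 0.1156.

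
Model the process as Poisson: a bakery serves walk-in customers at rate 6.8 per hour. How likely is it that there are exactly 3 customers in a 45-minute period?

0.1348

Over the interval, μ = 6.8 × 0.75 = 5.1 (a 45-minute period = 0.75 hours).
P(N = 3) = e^(−μ) μ^3/3! = e^(−5.1) · 5.1^3/6 ≈ 0.1348.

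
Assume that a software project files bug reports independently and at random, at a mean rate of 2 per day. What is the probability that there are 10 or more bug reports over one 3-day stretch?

Over the interval, μ = 2 × 3 = 6 (a 3-day stretch = 3 days).
P(N ≥ 10) = 1 − P(N ≤ 9) = 1 − Σ_{j=0}^{9} e^(−μ) μ^j/j! ≈ 0.0839.

0.0839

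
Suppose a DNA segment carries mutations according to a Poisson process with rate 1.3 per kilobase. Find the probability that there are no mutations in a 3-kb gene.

Over the interval, μ = 1.3 × 3 = 3.9 (a 3-kb gene = 3 kilobases).
P(N = 0) = e^(−μ) μ^0/0! = e^(−3.9) · 3.9^0/1 ≈ 0.0202.

0.0202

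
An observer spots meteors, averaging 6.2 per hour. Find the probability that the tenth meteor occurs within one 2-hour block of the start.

0.7908

Over the interval, μ = 6.2 × 2 = 12.4 (a 2-hour block = 2 hours).
The tenth arrival falls in the interval iff at least 10 events occur there: P(S_10 ≤ t) = P(N ≥ 10) = 1 − P(N ≤ 9) ≈ 0.7908.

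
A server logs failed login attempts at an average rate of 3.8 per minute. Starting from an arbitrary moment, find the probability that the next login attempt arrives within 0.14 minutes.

0.4126

Inter-arrival times are exponential with rate λ = 3.8 per minute.
P(T ≤ 0.14) = 1 − e^(−λt) = 1 − e^(−3.8 × 0.14) = 1 − e^(−0.532) ≈ 0.4126.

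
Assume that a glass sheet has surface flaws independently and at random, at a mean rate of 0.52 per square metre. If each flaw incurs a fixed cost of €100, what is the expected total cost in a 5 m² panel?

€260

E[N] = 0.52 × 5 = 2.6 (a 5 m² panel = 5 square metres); E[cost] = 2.6 × €100 = €260.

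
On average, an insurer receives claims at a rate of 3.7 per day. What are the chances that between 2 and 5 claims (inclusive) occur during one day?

With mean μ = 3.7 per day,
P(2 ≤ N ≤ 5) = Σ_{j=2}^{5} e^(−3.7) · 3.7^j/j! ≈ 0.7139.

0.7139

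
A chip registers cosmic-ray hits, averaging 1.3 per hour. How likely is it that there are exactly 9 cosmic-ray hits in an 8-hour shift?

Over the interval, μ = 1.3 × 8 = 10.4 (an 8-hour shift = 8 hours).
P(N = 9) = e^(−μ) μ^9/9! = e^(−10.4) · 10.4^9/362880 ≈ 0.1194.

0.1194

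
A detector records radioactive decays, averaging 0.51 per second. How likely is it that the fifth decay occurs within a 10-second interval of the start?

Over the interval, μ = 0.51 × 10 = 5.1 (a 10-second interval = 10 seconds).
The fifth arrival falls in the interval iff at least 5 events occur there: P(S_5 ≤ t) = P(N ≥ 5) = 1 − P(N ≤ 4) ≈ 0.5769.

0.5769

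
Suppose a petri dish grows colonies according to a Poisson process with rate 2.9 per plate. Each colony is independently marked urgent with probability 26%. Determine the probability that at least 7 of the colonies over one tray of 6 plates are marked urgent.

0.1720

Thinning: the colonies that are marked urgent themselves form a Poisson process with rate 0.26 × 2.9 = 0.754 per plate.
Over the interval, μ = 0.754 × 6 = 4.524 (a tray of 6 plates = 6 plates).
P(N ≥ 7) = 1 − P(N ≤ 6) ≈ 0.1720.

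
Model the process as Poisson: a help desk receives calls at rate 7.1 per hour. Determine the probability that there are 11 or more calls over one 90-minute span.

0.4977

Over the interval, μ = 7.1 × 1.5 = 10.65 (a 90-minute span = 1.5 hours).
P(N ≥ 11) = 1 − P(N ≤ 10) = 1 − Σ_{j=0}^{10} e^(−μ) μ^j/j! ≈ 0.4977.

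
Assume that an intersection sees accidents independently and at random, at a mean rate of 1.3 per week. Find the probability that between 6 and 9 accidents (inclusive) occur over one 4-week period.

Over the interval, μ = 1.3 × 4 = 5.2 (a 4-week period = 4 weeks).
P(6 ≤ N ≤ 9) = Σ_{j=6}^{9} e^(−5.2) · 5.2^j/j! ≈ 0.3794.

0.3794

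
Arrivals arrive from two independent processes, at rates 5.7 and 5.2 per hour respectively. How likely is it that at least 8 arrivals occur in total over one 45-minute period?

Independent Poisson processes superpose: combined rate λ = 5.7 + 5.2 = 10.9 per hour.
Over the interval, μ = 10.9 × 0.75 = 8.175 (a 45-minute period = 0.75 hours).
P(N ≥ 8) = 1 − P(N ≤ 7) ≈ 0.5712.

0.5712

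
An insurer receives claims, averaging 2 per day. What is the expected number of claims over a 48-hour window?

4

E[N] = λt = 2 × 2 = 4 (a 48-hour window = 2 days).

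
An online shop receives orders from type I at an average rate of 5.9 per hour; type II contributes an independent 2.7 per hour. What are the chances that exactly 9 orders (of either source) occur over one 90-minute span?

0.0681

Independent Poisson processes superpose: combined rate λ = 5.9 + 2.7 = 8.6 per hour.
Over the interval, μ = 8.6 × 1.5 = 12.9 (a 90-minute span = 1.5 hours).
P(N = 9) = e^(−12.9) · 12.9^9/9! ≈ 0.0681.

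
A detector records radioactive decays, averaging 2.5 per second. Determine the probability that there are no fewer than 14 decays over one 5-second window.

0.3722

Over the interval, μ = 2.5 × 5 = 12.5 (a 5-second window = 5 seconds).
P(N ≥ 14) = 1 − P(N ≤ 13) = 1 − Σ_{j=0}^{13} e^(−μ) μ^j/j! ≈ 0.3722.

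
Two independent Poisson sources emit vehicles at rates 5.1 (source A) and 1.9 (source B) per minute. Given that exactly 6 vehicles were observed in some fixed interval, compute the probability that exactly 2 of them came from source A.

0.0432

Given the total, each event is independently from source A with probability p = λ_A/(λ_A+λ_B) = 5.1/7 ≈ 0.7286.
So K ~ Binomial(6, 5.1/7): P(K = 2) = C(6,2) · (5.1/7)^2 · (1.9/7)^4 ≈ 0.0432.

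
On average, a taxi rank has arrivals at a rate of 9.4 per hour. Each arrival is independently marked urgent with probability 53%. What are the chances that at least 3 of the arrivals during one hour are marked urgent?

0.8738

Thinning: the arrivals that are marked urgent themselves form a Poisson process with rate 0.53 × 9.4 = 4.982 per hour.
So μ = 4.982.
P(N ≥ 3) = 1 − P(N ≤ 2) ≈ 0.8738.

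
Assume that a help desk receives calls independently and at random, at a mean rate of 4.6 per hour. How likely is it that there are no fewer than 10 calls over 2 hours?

Over the interval, μ = 4.6 × 2 = 9.2 (2 hours).
P(N ≥ 10) = 1 − P(N ≤ 9) = 1 − Σ_{j=0}^{9} e^(−μ) μ^j/j! ≈ 0.4389.

0.4389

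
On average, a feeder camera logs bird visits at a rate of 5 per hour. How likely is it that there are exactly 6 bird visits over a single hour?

With mean μ = 5 per hour,
P(N = 6) = e^(−μ) μ^6/6! = e^(−5) · 5^6/720 ≈ 0.1462.

0.1462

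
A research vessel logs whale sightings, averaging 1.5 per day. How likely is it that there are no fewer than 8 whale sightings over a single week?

Over the interval, μ = 1.5 × 7 = 10.5 (a week = 7 days).
P(N ≥ 8) = 1 − P(N ≤ 7) = 1 − Σ_{j=0}^{7} e^(−μ) μ^j/j! ≈ 0.8215.

0.8215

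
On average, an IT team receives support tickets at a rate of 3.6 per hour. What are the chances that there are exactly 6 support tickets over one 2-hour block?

Over the interval, μ = 3.6 × 2 = 7.2 (a 2-hour block = 2 hours).
P(N = 6) = e^(−μ) μ^6/6! = e^(−7.2) · 7.2^6/720 ≈ 0.1445.

0.1445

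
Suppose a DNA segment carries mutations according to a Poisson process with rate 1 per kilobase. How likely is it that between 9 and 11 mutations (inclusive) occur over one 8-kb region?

0.2955

Over the interval, μ = 1 × 8 = 8 (an 8-kb region = 8 kilobases).
P(9 ≤ N ≤ 11) = Σ_{j=9}^{11} e^(−8) · 8^j/j! ≈ 0.2955.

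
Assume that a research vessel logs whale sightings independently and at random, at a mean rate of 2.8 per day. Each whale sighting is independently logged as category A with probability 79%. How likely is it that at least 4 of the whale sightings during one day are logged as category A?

Thinning: the whale sightings that are logged as category A themselves form a Poisson process with rate 0.79 × 2.8 = 2.212 per day.
So μ = 2.212.
P(N ≥ 4) = 1 − P(N ≤ 3) ≈ 0.1830.

0.1830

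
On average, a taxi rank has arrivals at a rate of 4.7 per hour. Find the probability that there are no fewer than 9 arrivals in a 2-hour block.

Over the interval, μ = 4.7 × 2 = 9.4 (a 2-hour block = 2 hours).
P(N ≥ 9) = 1 − P(N ≤ 8) = 1 − Σ_{j=0}^{8} e^(−μ) μ^j/j! ≈ 0.5958.

0.5958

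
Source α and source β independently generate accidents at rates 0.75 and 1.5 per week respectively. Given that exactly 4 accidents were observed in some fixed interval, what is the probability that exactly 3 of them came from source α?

Given the total, each event is independently from source α with probability p = λ_α/(λ_α+λ_β) = 0.75/2.25 ≈ 0.3333.
So K ~ Binomial(4, 0.75/2.25): P(K = 3) = C(4,3) · (0.75/2.25)^3 · (1.5/2.25)^1 ≈ 0.0988.

0.0988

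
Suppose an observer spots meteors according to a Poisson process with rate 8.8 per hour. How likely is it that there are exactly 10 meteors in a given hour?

0.1157

With mean μ = 8.8 per hour,
P(N = 10) = e^(−μ) μ^10/10! = e^(−8.8) · 8.8^10/3628800 ≈ 0.1157.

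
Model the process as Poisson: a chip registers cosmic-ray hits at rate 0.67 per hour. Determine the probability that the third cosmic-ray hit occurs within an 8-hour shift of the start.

0.9026

Over the interval, μ = 0.67 × 8 = 5.36 (an 8-hour shift = 8 hours).
The third arrival falls in the interval iff at least 3 events occur there: P(S_3 ≤ t) = P(N ≥ 3) = 1 − P(N ≤ 2) ≈ 0.9026.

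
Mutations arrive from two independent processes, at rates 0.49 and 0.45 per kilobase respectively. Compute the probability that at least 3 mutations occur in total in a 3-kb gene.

0.5353

Independent Poisson processes superpose: combined rate λ = 0.49 + 0.45 = 0.94 per kilobase.
Over the interval, μ = 0.94 × 3 = 2.82 (a 3-kb gene = 3 kilobases).
P(N ≥ 3) = 1 − P(N ≤ 2) ≈ 0.5353.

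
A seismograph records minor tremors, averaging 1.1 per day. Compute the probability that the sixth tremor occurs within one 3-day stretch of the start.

0.1171

Over the interval, μ = 1.1 × 3 = 3.3 (a 3-day stretch = 3 days).
The sixth arrival falls in the interval iff at least 6 events occur there: P(S_6 ≤ t) = P(N ≥ 6) = 1 − P(N ≤ 5) ≈ 0.1171.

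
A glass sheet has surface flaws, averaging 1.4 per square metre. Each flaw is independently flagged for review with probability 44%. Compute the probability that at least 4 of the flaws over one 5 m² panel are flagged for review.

0.3707

Thinning: the flaws that are flagged for review themselves form a Poisson process with rate 0.44 × 1.4 = 0.616 per square metre.
Over the interval, μ = 0.616 × 5 = 3.08 (a 5 m² panel = 5 square metres).
P(N ≥ 4) = 1 − P(N ≤ 3) ≈ 0.3707.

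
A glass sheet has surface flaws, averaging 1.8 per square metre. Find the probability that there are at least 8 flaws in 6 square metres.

0.8434

Over the interval, μ = 1.8 × 6 = 10.8 (6 square metres).
P(N ≥ 8) = 1 − P(N ≤ 7) = 1 − Σ_{j=0}^{7} e^(−μ) μ^j/j! ≈ 0.8434.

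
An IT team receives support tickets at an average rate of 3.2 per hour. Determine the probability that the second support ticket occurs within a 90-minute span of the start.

Over the interval, μ = 3.2 × 1.5 = 4.8 (a 90-minute span = 1.5 hours).
The second arrival falls in the interval iff at least 2 events occur there: P(S_2 ≤ t) = P(N ≥ 2) = 1 − P(N ≤ 1) ≈ 0.9523.

0.9523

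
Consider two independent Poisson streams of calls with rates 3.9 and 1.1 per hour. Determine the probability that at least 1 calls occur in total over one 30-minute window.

0.9179

Independent Poisson processes superpose: combined rate λ = 3.9 + 1.1 = 5 per hour.
Over the interval, μ = 5 × 0.5 = 2.5 (a 30-minute window = 0.5 hours).
P(N ≥ 1) = 1 − P(N ≤ 0) ≈ 0.9179.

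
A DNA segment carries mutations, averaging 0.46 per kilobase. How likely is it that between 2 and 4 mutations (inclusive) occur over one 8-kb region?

Over the interval, μ = 0.46 × 8 = 3.68 (an 8-kb region = 8 kilobases).
P(2 ≤ N ≤ 4) = Σ_{j=2}^{4} e^(−3.68) · 3.68^j/j! ≈ 0.5730.

0.5730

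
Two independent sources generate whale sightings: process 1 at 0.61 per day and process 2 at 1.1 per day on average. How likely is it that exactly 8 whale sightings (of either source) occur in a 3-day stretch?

Independent Poisson processes superpose: combined rate λ = 0.61 + 1.1 = 1.71 per day.
Over the interval, μ = 1.71 × 3 = 5.13 (a 3-day stretch = 3 days).
P(N = 8) = e^(−5.13) · 5.13^8/8! ≈ 0.0704.

0.0704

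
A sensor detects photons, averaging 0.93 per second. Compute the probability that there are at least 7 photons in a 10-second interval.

Over the interval, μ = 0.93 × 10 = 9.3 (a 10-second interval = 10 seconds).
P(N ≥ 7) = 1 − P(N ≤ 6) = 1 − Σ_{j=0}^{6} e^(−μ) μ^j/j! ≈ 0.8192.

0.8192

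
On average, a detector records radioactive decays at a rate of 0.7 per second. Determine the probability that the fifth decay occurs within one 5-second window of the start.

0.2746

Over the interval, μ = 0.7 × 5 = 3.5 (a 5-second window = 5 seconds).
The fifth arrival falls in the interval iff at least 5 events occur there: P(S_5 ≤ t) = P(N ≥ 5) = 1 − P(N ≤ 4) ≈ 0.2746.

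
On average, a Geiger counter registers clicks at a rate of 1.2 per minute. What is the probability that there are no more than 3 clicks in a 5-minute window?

Over the interval, μ = 1.2 × 5 = 6 (a 5-minute window = 5 minutes).
P(N ≤ 3) = Σ_{j=0}^{3} e^(−μ) μ^j/j! ≈ 0.1512.

0.1512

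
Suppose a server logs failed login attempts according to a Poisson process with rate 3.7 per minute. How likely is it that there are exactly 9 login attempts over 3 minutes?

0.1065

Over the interval, μ = 3.7 × 3 = 11.1 (3 minutes).
P(N = 9) = e^(−μ) μ^9/9! = e^(−11.1) · 11.1^9/362880 ≈ 0.1065.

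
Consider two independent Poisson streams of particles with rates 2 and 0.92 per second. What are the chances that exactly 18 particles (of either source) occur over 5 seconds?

Independent Poisson processes superpose: combined rate λ = 2 + 0.92 = 2.92 per second.
Over the interval, μ = 2.92 × 5 = 14.6 (5 seconds).
P(N = 18) = e^(−14.6) · 14.6^18/18! ≈ 0.0648.

0.0648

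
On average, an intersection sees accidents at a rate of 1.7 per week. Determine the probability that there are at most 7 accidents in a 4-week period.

Over the interval, μ = 1.7 × 4 = 6.8 (a 4-week period = 4 weeks).
P(N ≤ 7) = Σ_{j=0}^{7} e^(−μ) μ^j/j! ≈ 0.6285.

0.6285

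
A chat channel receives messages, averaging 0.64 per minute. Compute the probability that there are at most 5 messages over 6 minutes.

Over the interval, μ = 0.64 × 6 = 3.84 (6 minutes).
P(N ≤ 5) = Σ_{j=0}^{5} e^(−μ) μ^j/j! ≈ 0.8096.

0.8096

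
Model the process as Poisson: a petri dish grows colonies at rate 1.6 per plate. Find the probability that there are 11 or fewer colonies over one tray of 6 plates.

Over the interval, μ = 1.6 × 6 = 9.6 (a tray of 6 plates = 6 plates).
P(N ≤ 11) = Σ_{j=0}^{11} e^(−μ) μ^j/j! ≈ 0.7412.

0.7412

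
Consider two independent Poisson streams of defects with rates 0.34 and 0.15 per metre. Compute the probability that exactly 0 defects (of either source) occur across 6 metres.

Independent Poisson processes superpose: combined rate λ = 0.34 + 0.15 = 0.49 per metre.
Over the interval, μ = 0.49 × 6 = 2.94 (6 metres).
P(N = 0) = e^(−2.94) · 2.94^0/0! ≈ 0.0529.

0.0529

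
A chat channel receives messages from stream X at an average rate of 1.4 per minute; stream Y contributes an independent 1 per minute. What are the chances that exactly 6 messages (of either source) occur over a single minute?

0.0241

Independent Poisson processes superpose: combined rate λ = 1.4 + 1 = 2.4 per minute.
So μ = 2.4.
P(N = 6) = e^(−2.4) · 2.4^6/6! ≈ 0.0241.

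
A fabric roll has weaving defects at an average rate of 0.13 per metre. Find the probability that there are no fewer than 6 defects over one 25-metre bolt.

0.1112

Over the interval, μ = 0.13 × 25 = 3.25 (a 25-metre bolt = 25 metres).
P(N ≥ 6) = 1 − P(N ≤ 5) = 1 − Σ_{j=0}^{5} e^(−μ) μ^j/j! ≈ 0.1112.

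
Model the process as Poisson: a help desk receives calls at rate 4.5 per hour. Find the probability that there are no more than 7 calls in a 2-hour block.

Over the interval, μ = 4.5 × 2 = 9 (a 2-hour block = 2 hours).
P(N ≤ 7) = Σ_{j=0}^{7} e^(−μ) μ^j/j! ≈ 0.3239.

0.3239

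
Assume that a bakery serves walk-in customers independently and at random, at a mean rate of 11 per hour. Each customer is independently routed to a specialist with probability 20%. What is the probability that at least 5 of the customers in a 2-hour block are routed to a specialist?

0.4488

Thinning: the customers that are routed to a specialist themselves form a Poisson process with rate 0.2 × 11 = 2.2 per hour.
Over the interval, μ = 2.2 × 2 = 4.4 (a 2-hour block = 2 hours).
P(N ≥ 5) = 1 − P(N ≤ 4) ≈ 0.4488.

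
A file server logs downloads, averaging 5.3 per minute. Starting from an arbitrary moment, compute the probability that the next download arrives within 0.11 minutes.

Inter-arrival times are exponential with rate λ = 5.3 per minute.
P(T ≤ 0.11) = 1 − e^(−λt) = 1 − e^(−5.3 × 0.11) = 1 − e^(−0.583) ≈ 0.4418.

0.4418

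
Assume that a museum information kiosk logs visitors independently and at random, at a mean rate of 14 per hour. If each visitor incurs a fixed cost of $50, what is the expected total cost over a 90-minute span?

$1050

E[N] = 14 × 1.5 = 21 (a 90-minute span = 1.5 hours); E[cost] = 21 × $50 = $1050.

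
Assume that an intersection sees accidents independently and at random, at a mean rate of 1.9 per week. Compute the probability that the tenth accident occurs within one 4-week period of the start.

Over the interval, μ = 1.9 × 4 = 7.6 (a 4-week period = 4 weeks).
The tenth arrival falls in the interval iff at least 10 events occur there: P(S_10 ≤ t) = P(N ≥ 10) = 1 − P(N ≤ 9) ≈ 0.2351.

0.2351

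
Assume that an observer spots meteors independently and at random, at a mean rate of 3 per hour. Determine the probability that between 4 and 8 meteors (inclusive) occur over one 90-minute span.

0.6174

Over the interval, μ = 3 × 1.5 = 4.5 (a 90-minute span = 1.5 hours).
P(4 ≤ N ≤ 8) = Σ_{j=4}^{8} e^(−4.5) · 4.5^j/j! ≈ 0.6174.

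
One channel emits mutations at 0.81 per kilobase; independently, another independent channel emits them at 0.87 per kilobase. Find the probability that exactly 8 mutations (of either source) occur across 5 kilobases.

Independent Poisson processes superpose: combined rate λ = 0.81 + 0.87 = 1.68 per kilobase.
Over the interval, μ = 1.68 × 5 = 8.4 (5 kilobases).
P(N = 8) = e^(−8.4) · 8.4^8/8! ≈ 0.1382.

0.1382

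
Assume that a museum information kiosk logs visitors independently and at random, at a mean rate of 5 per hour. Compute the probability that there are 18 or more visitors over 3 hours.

0.2511

Over the interval, μ = 5 × 3 = 15 (3 hours).
P(N ≥ 18) = 1 − P(N ≤ 17) = 1 − Σ_{j=0}^{17} e^(−μ) μ^j/j! ≈ 0.2511.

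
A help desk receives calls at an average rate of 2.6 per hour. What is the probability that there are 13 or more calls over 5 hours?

0.5369

Over the interval, μ = 2.6 × 5 = 13 (5 hours).
P(N ≥ 13) = 1 − P(N ≤ 12) = 1 − Σ_{j=0}^{12} e^(−μ) μ^j/j! ≈ 0.5369.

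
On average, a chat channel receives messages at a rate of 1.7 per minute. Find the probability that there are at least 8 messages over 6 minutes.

0.7973

Over the interval, μ = 1.7 × 6 = 10.2 (6 minutes).
P(N ≥ 8) = 1 − P(N ≤ 7) = 1 − Σ_{j=0}^{7} e^(−μ) μ^j/j! ≈ 0.7973.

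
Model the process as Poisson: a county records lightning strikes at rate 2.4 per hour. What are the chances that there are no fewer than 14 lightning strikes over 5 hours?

Over the interval, μ = 2.4 × 5 = 12 (5 hours).
P(N ≥ 14) = 1 − P(N ≤ 13) = 1 − Σ_{j=0}^{13} e^(−μ) μ^j/j! ≈ 0.3185.

0.3185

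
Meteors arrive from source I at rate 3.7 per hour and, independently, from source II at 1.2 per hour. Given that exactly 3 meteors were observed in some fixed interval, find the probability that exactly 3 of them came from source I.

0.4305

Given the total, each event is independently from source I with probability p = λ_I/(λ_I+λ_II) = 3.7/4.9 ≈ 0.7551.
So K ~ Binomial(3, 3.7/4.9): P(K = 3) = C(3,3) · (3.7/4.9)^3 · (1.2/4.9)^0 ≈ 0.4305.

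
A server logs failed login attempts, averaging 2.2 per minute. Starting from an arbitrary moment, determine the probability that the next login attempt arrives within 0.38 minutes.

0.5666

Inter-arrival times are exponential with rate λ = 2.2 per minute.
P(T ≤ 0.38) = 1 − e^(−λt) = 1 − e^(−2.2 × 0.38) = 1 − e^(−0.836) ≈ 0.5666.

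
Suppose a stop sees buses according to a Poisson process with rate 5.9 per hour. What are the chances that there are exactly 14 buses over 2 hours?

0.0874

Over the interval, μ = 5.9 × 2 = 11.8 (2 hours).
P(N = 14) = e^(−μ) μ^14/14! = e^(−11.8) · 11.8^14/87178291200 ≈ 0.0874.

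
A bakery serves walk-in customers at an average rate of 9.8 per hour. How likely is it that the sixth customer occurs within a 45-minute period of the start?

0.7417

Over the interval, μ = 9.8 × 0.75 = 7.35 (a 45-minute period = 0.75 hours).
The sixth arrival falls in the interval iff at least 6 events occur there: P(S_6 ≤ t) = P(N ≥ 6) = 1 − P(N ≤ 5) ≈ 0.7417.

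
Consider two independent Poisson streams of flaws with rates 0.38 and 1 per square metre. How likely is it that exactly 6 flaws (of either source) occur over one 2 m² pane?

0.0389

Independent Poisson processes superpose: combined rate λ = 0.38 + 1 = 1.38 per square metre.
Over the interval, μ = 1.38 × 2 = 2.76 (a 2 m² pane = 2 square metres).
P(N = 6) = e^(−2.76) · 2.76^6/6! ≈ 0.0389.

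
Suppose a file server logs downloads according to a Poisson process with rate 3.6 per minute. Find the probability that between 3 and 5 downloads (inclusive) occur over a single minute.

0.5414

With mean μ = 3.6 per minute,
P(3 ≤ N ≤ 5) = Σ_{j=3}^{5} e^(−3.6) · 3.6^j/j! ≈ 0.5414.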